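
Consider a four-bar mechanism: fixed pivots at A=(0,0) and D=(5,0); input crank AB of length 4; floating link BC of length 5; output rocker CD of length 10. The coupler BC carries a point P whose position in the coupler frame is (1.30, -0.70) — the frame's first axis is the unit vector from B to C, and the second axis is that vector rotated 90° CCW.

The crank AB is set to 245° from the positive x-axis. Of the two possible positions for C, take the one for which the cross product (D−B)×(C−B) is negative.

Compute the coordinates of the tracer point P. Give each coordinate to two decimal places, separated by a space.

A=(0,0), D=(5.00,0)
B = A + 4.00·(cos245°, sin245°) = (-1.6905, -3.6252)
|BD| = 7.6095
circle(B,5.00) ∩ circle(D,10.00): a=-1.1233, h=4.8722
  candidates: C₊=(-4.9992,0.1234) cross=37.075; C₋=(-0.3569,-8.4441) cross=-37.075
  mode - wants cross < 0 → take C=(-0.3569,-8.4441) (cross=-37.075)
ex = (C−B)/|BC| = (0.2667,-0.9638); ey = (0.9638,0.2667)
P = B + 1.30·ex + -0.70·ey = (-2.0184,-5.0648)

-2.02 -5.06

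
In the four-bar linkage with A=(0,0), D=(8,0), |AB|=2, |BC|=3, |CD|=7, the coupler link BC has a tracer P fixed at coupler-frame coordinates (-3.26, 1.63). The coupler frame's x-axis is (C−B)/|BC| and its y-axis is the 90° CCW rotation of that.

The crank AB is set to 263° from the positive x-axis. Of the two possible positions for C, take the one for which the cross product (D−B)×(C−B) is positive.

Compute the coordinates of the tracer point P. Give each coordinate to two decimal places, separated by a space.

A=(0,0), D=(8.00,0)
B = A + 2.00·(cos263°, sin263°) = (-0.2437, -1.9851)
|BD| = 8.4794
circle(B,3.00) ∩ circle(D,7.00): a=1.8810, h=2.3370
  candidates: C₊=(1.0379,0.7274) cross=19.817; C₋=(2.1321,-3.8168) cross=-19.817
  mode + wants cross > 0 → take C=(1.0379,0.7274) (cross=19.817)
ex = (C−B)/|BC| = (0.4272,0.9042); ey = (-0.9042,0.4272)
P = B + -3.26·ex + 1.63·ey = (-3.1102,-4.2363)

-3.11 -4.24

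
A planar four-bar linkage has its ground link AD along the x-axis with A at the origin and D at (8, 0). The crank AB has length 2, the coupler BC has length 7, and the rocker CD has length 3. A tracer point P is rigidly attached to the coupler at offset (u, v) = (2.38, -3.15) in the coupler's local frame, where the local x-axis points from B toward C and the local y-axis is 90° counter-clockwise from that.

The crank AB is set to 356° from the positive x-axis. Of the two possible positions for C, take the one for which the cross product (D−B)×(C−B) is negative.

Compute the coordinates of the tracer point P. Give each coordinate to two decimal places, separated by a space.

A=(0,0), D=(8.00,0)
B = A + 2.00·(cos356°, sin356°) = (1.9951, -0.1395)
|BD| = 6.0065
circle(B,7.00) ∩ circle(D,3.00): a=6.3330, h=2.9822
  candidates: C₊=(8.2571,2.9890) cross=17.912; C₋=(8.3957,-2.9738) cross=-17.912
  mode - wants cross < 0 → take C=(8.3957,-2.9738) (cross=-17.912)
ex = (C−B)/|BC| = (0.9144,-0.4049); ey = (0.4049,0.9144)
P = B + 2.38·ex + -3.15·ey = (2.8959,-3.9834)

2.90 -3.98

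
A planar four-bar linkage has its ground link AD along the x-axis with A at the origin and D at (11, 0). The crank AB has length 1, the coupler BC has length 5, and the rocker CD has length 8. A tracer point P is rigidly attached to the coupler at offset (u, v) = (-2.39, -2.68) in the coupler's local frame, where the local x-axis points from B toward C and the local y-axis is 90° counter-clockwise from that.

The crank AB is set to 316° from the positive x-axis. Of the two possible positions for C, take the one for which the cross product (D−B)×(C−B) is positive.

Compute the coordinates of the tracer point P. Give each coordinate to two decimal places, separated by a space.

1.43 -4.21

A=(0,0), D=(11.00,0)
B = A + 1.00·(cos316°, sin316°) = (0.7193, -0.6947)
|BD| = 10.3041
circle(B,5.00) ∩ circle(D,8.00): a=3.2596, h=3.7914
  candidates: C₊=(3.7159,3.3079) cross=39.067; C₋=(4.2271,-4.2577) cross=-39.067
  mode + wants cross > 0 → take C=(3.7159,3.3079) (cross=39.067)
ex = (C−B)/|BC| = (0.5993,0.8005); ey = (-0.8005,0.5993)
P = B + -2.39·ex + -2.68·ey = (1.4323,-4.2141)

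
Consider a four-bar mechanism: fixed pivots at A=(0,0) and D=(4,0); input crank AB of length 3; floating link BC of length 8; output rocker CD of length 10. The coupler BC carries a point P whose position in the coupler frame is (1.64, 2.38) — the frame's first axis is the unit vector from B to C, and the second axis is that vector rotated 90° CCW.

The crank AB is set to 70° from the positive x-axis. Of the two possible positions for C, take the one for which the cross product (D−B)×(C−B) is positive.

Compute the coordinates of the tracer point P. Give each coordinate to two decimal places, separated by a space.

A=(0,0), D=(4.00,0)
B = A + 3.00·(cos70°, sin70°) = (1.0261, 2.8191)
|BD| = 4.0977
circle(B,8.00) ∩ circle(D,10.00): a=-2.3438, h=7.6490
  candidates: C₊=(4.5872,9.9827) cross=31.344; C₋=(-5.9371,-1.1197) cross=-31.344
  mode + wants cross > 0 → take C=(4.5872,9.9827) (cross=31.344)
ex = (C−B)/|BC| = (0.4451,0.8955); ey = (-0.8955,0.4451)
P = B + 1.64·ex + 2.38·ey = (-0.3751,5.3471)

-0.38 5.35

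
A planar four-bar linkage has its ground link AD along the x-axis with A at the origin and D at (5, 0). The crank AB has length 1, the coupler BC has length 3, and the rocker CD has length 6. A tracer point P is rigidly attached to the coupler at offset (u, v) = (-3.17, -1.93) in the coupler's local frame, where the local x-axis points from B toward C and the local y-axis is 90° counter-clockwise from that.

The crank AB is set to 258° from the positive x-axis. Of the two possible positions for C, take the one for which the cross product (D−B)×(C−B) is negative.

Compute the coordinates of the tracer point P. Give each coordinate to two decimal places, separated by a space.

A=(0,0), D=(5.00,0)
B = A + 1.00·(cos258°, sin258°) = (-0.2079, -0.9781)
|BD| = 5.2990
circle(B,3.00) ∩ circle(D,6.00): a=0.1018, h=2.9983
  candidates: C₊=(-0.6613,1.9874) cross=15.888; C₋=(0.4456,-3.9061) cross=-15.888
  mode - wants cross < 0 → take C=(0.4456,-3.9061) (cross=-15.888)
ex = (C−B)/|BC| = (0.2178,-0.9760); ey = (0.9760,0.2178)
P = B + -3.17·ex + -1.93·ey = (-2.7821,1.6953)

-2.78 1.70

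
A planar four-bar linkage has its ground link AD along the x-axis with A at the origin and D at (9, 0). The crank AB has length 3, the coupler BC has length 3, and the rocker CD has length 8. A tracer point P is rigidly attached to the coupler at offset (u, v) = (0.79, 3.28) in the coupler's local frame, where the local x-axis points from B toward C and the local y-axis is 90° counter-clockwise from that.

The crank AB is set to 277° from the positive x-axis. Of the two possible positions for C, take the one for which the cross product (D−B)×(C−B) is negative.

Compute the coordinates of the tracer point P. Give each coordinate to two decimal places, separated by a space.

A=(0,0), D=(9.00,0)
B = A + 3.00·(cos277°, sin277°) = (0.3656, -2.9776)
|BD| = 9.1334
circle(B,3.00) ∩ circle(D,8.00): a=1.5558, h=2.5651
  candidates: C₊=(1.0001,-0.0455) cross=23.428; C₋=(2.6726,-4.8954) cross=-23.428
  mode - wants cross < 0 → take C=(2.6726,-4.8954) (cross=-23.428)
ex = (C−B)/|BC| = (0.7690,-0.6392); ey = (0.6392,0.7690)
P = B + 0.79·ex + 3.28·ey = (3.0698,-0.9603)

3.07 -0.96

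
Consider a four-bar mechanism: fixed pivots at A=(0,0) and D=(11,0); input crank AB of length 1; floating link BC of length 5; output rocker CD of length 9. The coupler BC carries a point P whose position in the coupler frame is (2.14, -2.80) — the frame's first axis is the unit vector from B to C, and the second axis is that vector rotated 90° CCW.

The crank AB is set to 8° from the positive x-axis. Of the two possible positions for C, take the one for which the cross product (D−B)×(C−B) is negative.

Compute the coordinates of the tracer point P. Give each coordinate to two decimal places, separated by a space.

A=(0,0), D=(11.00,0)
B = A + 1.00·(cos8°, sin8°) = (0.9903, 0.1392)
|BD| = 10.0107
circle(B,5.00) ∩ circle(D,9.00): a=2.2083, h=4.4859
  candidates: C₊=(3.2608,4.5939) cross=44.907; C₋=(3.1360,-4.3770) cross=-44.907
  mode - wants cross < 0 → take C=(3.1360,-4.3770) (cross=-44.907)
ex = (C−B)/|BC| = (0.4292,-0.9032); ey = (0.9032,0.4292)
P = B + 2.14·ex + -2.80·ey = (-0.6204,-2.9954)

-0.62 -3.00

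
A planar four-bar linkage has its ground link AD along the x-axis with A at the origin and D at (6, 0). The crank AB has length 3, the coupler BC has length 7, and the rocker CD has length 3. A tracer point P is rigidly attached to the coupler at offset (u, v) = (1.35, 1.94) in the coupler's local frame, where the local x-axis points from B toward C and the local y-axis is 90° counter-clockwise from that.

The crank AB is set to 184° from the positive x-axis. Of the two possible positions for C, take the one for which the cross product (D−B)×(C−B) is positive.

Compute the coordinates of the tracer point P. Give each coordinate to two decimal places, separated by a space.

-2.29 2.05

A=(0,0), D=(6.00,0)
B = A + 3.00·(cos184°, sin184°) = (-2.9927, -0.2093)
|BD| = 8.9951
circle(B,7.00) ∩ circle(D,3.00): a=6.7210, h=1.9566
  candidates: C₊=(3.6810,1.9032) cross=17.600; C₋=(3.7720,-2.0090) cross=-17.600
  mode + wants cross > 0 → take C=(3.6810,1.9032) (cross=17.600)
ex = (C−B)/|BC| = (0.9534,0.3018); ey = (-0.3018,0.9534)
P = B + 1.35·ex + 1.94·ey = (-2.2911,2.0477)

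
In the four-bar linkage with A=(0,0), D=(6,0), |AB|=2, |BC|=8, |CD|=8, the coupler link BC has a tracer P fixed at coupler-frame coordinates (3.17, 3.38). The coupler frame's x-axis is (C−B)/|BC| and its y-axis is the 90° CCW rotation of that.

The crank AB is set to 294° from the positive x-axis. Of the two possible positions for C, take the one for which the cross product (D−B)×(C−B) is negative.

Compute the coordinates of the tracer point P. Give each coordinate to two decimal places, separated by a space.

A=(0,0), D=(6.00,0)
B = A + 2.00·(cos294°, sin294°) = (0.8135, -1.8271)
|BD| = 5.4989
circle(B,8.00) ∩ circle(D,8.00): a=2.7495, h=7.5127
  candidates: C₊=(0.9106,6.1723) cross=41.312; C₋=(5.9029,-7.9994) cross=-41.312
  mode - wants cross < 0 → take C=(5.9029,-7.9994) (cross=-41.312)
ex = (C−B)/|BC| = (0.6362,-0.7715); ey = (0.7715,0.6362)
P = B + 3.17·ex + 3.38·ey = (5.4380,-2.1226)

5.44 -2.12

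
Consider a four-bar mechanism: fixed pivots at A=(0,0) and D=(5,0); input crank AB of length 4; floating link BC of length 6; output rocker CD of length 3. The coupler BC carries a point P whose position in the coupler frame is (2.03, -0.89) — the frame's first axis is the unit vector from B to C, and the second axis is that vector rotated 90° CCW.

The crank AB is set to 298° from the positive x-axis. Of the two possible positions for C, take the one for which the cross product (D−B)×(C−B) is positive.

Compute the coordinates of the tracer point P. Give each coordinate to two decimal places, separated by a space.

A=(0,0), D=(5.00,0)
B = A + 4.00·(cos298°, sin298°) = (1.8779, -3.5318)
|BD| = 4.7139
circle(B,6.00) ∩ circle(D,3.00): a=5.2208, h=2.9569
  candidates: C₊=(3.1204,2.3382) cross=13.938; C₋=(7.5511,-1.5786) cross=-13.938
  mode + wants cross > 0 → take C=(3.1204,2.3382) (cross=13.938)
ex = (C−B)/|BC| = (0.2071,0.9783); ey = (-0.9783,0.2071)
P = B + 2.03·ex + -0.89·ey = (3.1690,-1.7301)

3.17 -1.73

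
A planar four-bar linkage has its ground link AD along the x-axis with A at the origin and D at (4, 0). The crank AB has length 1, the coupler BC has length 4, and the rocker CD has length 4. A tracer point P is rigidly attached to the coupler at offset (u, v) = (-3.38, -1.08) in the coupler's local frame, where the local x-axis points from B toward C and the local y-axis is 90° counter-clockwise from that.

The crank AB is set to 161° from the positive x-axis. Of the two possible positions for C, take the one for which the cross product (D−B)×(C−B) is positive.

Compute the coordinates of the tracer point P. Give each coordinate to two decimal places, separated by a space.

-2.41 -2.91

A=(0,0), D=(4.00,0)
B = A + 1.00·(cos161°, sin161°) = (-0.9455, 0.3256)
|BD| = 4.9562
circle(B,4.00) ∩ circle(D,4.00): a=2.4781, h=3.1399
  candidates: C₊=(1.7335,3.2959) cross=15.562; C₋=(1.3210,-2.9703) cross=-15.562
  mode + wants cross > 0 → take C=(1.7335,3.2959) (cross=15.562)
ex = (C−B)/|BC| = (0.6698,0.7426); ey = (-0.7426,0.6698)
P = B + -3.38·ex + -1.08·ey = (-2.4073,-2.9077)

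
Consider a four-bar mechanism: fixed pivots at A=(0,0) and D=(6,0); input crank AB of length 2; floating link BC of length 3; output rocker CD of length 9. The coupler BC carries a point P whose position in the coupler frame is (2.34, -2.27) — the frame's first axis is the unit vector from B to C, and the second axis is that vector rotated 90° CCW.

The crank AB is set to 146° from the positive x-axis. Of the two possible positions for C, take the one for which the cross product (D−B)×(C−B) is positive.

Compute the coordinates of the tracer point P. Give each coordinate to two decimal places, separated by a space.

0.32 3.71

A=(0,0), D=(6.00,0)
B = A + 2.00·(cos146°, sin146°) = (-1.6581, 1.1184)
|BD| = 7.7393
circle(B,3.00) ∩ circle(D,9.00): a=-0.7819, h=2.8963
  candidates: C₊=(-2.0133,4.0973) cross=22.415; C₋=(-2.8503,-1.6345) cross=-22.415
  mode + wants cross > 0 → take C=(-2.0133,4.0973) (cross=22.415)
ex = (C−B)/|BC| = (-0.1184,0.9930); ey = (-0.9930,-0.1184)
P = B + 2.34·ex + -2.27·ey = (0.3189,3.7107)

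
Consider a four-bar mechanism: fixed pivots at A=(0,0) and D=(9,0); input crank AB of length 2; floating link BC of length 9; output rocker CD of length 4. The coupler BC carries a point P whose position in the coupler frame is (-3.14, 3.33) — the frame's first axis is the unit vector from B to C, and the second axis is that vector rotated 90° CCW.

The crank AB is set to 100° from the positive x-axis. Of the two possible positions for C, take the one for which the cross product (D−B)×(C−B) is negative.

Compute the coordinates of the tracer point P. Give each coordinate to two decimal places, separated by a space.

-0.89 6.51

A=(0,0), D=(9.00,0)
B = A + 2.00·(cos100°, sin100°) = (-0.3473, 1.9696)
|BD| = 9.5526
circle(B,9.00) ∩ circle(D,4.00): a=8.1785, h=3.7566
  candidates: C₊=(8.4300,3.9592) cross=35.885; C₋=(6.8809,-3.3926) cross=-35.885
  mode - wants cross < 0 → take C=(6.8809,-3.3926) (cross=-35.885)
ex = (C−B)/|BC| = (0.8031,-0.5958); ey = (0.5958,0.8031)
P = B + -3.14·ex + 3.33·ey = (-0.8851,6.5149)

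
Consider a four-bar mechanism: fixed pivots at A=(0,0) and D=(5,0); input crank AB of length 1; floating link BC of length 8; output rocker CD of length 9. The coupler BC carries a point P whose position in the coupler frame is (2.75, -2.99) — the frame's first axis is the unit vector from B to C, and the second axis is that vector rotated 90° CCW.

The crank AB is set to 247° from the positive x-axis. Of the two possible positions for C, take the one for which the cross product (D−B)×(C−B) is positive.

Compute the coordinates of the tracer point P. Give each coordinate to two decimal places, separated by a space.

2.54 1.89

A=(0,0), D=(5.00,0)
B = A + 1.00·(cos247°, sin247°) = (-0.3907, -0.9205)
|BD| = 5.4688
circle(B,8.00) ∩ circle(D,9.00): a=1.1801, h=7.9125
  candidates: C₊=(-0.5593,7.0777) cross=43.271; C₋=(2.1044,-8.5215) cross=-43.271
  mode + wants cross > 0 → take C=(-0.5593,7.0777) (cross=43.271)
ex = (C−B)/|BC| = (-0.0211,0.9998); ey = (-0.9998,-0.0211)
P = B + 2.75·ex + -2.99·ey = (2.5407,1.8919)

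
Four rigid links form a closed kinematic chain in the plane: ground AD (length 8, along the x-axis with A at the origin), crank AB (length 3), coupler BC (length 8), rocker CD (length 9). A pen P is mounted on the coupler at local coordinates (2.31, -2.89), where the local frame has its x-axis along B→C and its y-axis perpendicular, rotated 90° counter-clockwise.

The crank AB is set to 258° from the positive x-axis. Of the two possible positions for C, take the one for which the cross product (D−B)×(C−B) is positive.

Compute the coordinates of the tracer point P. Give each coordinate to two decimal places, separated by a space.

2.56 -1.06

A=(0,0), D=(8.00,0)
B = A + 3.00·(cos258°, sin258°) = (-0.6237, -2.9344)
|BD| = 9.1093
circle(B,8.00) ∩ circle(D,9.00): a=3.6216, h=7.1333
  candidates: C₊=(0.5069,4.9853) cross=64.980; C₋=(5.1027,-8.5209) cross=-64.980
  mode + wants cross > 0 → take C=(0.5069,4.9853) (cross=64.980)
ex = (C−B)/|BC| = (0.1413,0.9900); ey = (-0.9900,0.1413)
P = B + 2.31·ex + -2.89·ey = (2.5637,-1.0561)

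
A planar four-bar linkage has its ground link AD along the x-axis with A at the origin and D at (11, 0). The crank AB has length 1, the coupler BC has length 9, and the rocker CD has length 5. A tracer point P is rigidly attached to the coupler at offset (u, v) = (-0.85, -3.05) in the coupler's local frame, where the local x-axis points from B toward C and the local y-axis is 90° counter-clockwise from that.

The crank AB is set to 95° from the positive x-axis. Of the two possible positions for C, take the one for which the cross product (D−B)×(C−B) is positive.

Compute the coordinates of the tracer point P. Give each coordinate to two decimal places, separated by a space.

0.21 -2.16

A=(0,0), D=(11.00,0)
B = A + 1.00·(cos95°, sin95°) = (-0.0872, 0.9962)
|BD| = 11.1318
circle(B,9.00) ∩ circle(D,5.00): a=8.0812, h=3.9615
  candidates: C₊=(8.3162,4.2187) cross=44.099; C₋=(7.6071,-3.6727) cross=-44.099
  mode + wants cross > 0 → take C=(8.3162,4.2187) (cross=44.099)
ex = (C−B)/|BC| = (0.9337,0.3581); ey = (-0.3581,0.9337)
P = B + -0.85·ex + -3.05·ey = (0.2113,-2.1559)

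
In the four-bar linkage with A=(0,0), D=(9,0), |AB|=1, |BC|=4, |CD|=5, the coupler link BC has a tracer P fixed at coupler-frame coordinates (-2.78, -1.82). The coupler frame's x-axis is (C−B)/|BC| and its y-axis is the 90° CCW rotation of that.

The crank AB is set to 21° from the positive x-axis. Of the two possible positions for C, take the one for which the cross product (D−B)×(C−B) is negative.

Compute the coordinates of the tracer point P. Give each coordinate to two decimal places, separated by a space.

A=(0,0), D=(9.00,0)
B = A + 1.00·(cos21°, sin21°) = (0.9336, 0.3584)
|BD| = 8.0744
circle(B,4.00) ∩ circle(D,5.00): a=3.4799, h=1.9724
  candidates: C₊=(4.4976,2.1744) cross=15.926; C₋=(4.3225,-1.7666) cross=-15.926
  mode - wants cross < 0 → take C=(4.3225,-1.7666) (cross=-15.926)
ex = (C−B)/|BC| = (0.8472,-0.5312); ey = (0.5312,0.8472)
P = B + -2.78·ex + -1.82·ey = (-2.3886,0.2933)

-2.39 0.29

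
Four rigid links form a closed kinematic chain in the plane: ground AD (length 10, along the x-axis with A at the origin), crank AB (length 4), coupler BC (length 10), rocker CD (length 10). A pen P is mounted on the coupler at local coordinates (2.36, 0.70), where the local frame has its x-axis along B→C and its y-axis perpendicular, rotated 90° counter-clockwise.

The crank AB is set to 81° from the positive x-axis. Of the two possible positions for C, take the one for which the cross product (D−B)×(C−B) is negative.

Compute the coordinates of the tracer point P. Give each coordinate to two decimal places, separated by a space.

A=(0,0), D=(10.00,0)
B = A + 4.00·(cos81°, sin81°) = (0.6257, 3.9508)
|BD| = 10.1728
circle(B,10.00) ∩ circle(D,10.00): a=5.0864, h=8.6098
  candidates: C₊=(8.6566,9.9094) cross=87.586; C₋=(1.9691,-5.9586) cross=-87.586
  mode - wants cross < 0 → take C=(1.9691,-5.9586) (cross=-87.586)
ex = (C−B)/|BC| = (0.1343,-0.9909); ey = (0.9909,0.1343)
P = B + 2.36·ex + 0.70·ey = (1.6364,1.7062)

1.64 1.71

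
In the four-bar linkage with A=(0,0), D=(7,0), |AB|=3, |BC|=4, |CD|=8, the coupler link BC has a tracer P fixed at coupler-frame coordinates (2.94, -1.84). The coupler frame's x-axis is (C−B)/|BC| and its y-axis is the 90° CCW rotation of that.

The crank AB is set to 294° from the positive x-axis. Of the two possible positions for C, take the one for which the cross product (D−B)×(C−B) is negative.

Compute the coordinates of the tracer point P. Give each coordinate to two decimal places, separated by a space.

A=(0,0), D=(7.00,0)
B = A + 3.00·(cos294°, sin294°) = (1.2202, -2.7406)
|BD| = 6.3966
circle(B,4.00) ∩ circle(D,8.00): a=-0.5536, h=3.9615
  candidates: C₊=(-0.9773,0.6016) cross=25.340; C₋=(2.4173,-6.5573) cross=-25.340
  mode - wants cross < 0 → take C=(2.4173,-6.5573) (cross=-25.340)
ex = (C−B)/|BC| = (0.2993,-0.9542); ey = (0.9542,0.2993)
P = B + 2.94·ex + -1.84·ey = (0.3444,-6.0965)

0.34 -6.10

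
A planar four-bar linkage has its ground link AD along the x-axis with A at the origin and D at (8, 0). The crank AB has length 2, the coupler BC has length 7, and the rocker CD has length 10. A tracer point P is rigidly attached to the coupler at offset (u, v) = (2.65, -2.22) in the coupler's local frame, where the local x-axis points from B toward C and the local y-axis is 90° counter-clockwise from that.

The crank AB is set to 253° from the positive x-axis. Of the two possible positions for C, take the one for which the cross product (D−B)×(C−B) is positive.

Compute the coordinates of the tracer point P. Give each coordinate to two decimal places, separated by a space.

1.63 0.75

A=(0,0), D=(8.00,0)
B = A + 2.00·(cos253°, sin253°) = (-0.5847, -1.9126)
|BD| = 8.7952
circle(B,7.00) ∩ circle(D,10.00): a=1.4983, h=6.8378
  candidates: C₊=(-0.6092,5.0873) cross=60.140; C₋=(2.3647,-8.2609) cross=-60.140
  mode + wants cross > 0 → take C=(-0.6092,5.0873) (cross=60.140)
ex = (C−B)/|BC| = (-0.0035,1.0000); ey = (-1.0000,-0.0035)
P = B + 2.65·ex + -2.22·ey = (1.6260,0.7451)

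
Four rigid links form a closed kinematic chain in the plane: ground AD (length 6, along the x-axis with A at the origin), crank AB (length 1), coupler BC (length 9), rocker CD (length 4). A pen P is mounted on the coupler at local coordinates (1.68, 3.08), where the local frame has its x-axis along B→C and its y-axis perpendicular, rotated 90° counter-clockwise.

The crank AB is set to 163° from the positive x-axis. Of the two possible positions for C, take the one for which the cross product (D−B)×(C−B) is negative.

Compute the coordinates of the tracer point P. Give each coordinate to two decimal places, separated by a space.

A=(0,0), D=(6.00,0)
B = A + 1.00·(cos163°, sin163°) = (-0.9563, 0.2924)
|BD| = 6.9624
circle(B,9.00) ∩ circle(D,4.00): a=8.1491, h=3.8199
  candidates: C₊=(7.3460,3.7667) cross=26.596; C₋=(7.0252,-3.8664) cross=-26.596
  mode - wants cross < 0 → take C=(7.0252,-3.8664) (cross=-26.596)
ex = (C−B)/|BC| = (0.8868,-0.4621); ey = (0.4621,0.8868)
P = B + 1.68·ex + 3.08·ey = (1.9568,2.2475)

1.96 2.25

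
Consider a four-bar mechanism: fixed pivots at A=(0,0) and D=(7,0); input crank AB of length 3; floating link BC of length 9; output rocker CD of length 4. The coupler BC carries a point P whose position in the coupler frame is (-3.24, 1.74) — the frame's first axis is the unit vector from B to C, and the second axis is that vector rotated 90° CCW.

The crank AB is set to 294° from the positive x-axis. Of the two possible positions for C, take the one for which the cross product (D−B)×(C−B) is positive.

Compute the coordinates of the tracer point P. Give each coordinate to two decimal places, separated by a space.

A=(0,0), D=(7.00,0)
B = A + 3.00·(cos294°, sin294°) = (1.2202, -2.7406)
|BD| = 6.3966
circle(B,9.00) ∩ circle(D,4.00): a=8.2791, h=3.5294
  candidates: C₊=(7.1888,3.9955) cross=22.576; C₋=(10.2131,-2.3825) cross=-22.576
  mode + wants cross > 0 → take C=(7.1888,3.9955) (cross=22.576)
ex = (C−B)/|BC| = (0.6632,0.7485); ey = (-0.7485,0.6632)
P = B + -3.24·ex + 1.74·ey = (-2.2308,-4.0117)

-2.23 -4.01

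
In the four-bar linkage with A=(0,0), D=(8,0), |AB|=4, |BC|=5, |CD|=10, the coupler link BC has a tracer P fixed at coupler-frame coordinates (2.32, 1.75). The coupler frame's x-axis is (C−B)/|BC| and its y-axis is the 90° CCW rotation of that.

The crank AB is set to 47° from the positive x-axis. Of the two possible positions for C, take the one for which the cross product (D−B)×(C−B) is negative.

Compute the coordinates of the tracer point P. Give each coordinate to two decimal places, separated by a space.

1.19 0.46

A=(0,0), D=(8.00,0)
B = A + 4.00·(cos47°, sin47°) = (2.7280, 2.9254)
|BD| = 6.0293
circle(B,5.00) ∩ circle(D,10.00): a=-3.2050, h=3.8377
  candidates: C₊=(1.7876,7.8362) cross=23.138; C₋=(-1.9365,1.1248) cross=-23.138
  mode - wants cross < 0 → take C=(-1.9365,1.1248) (cross=-23.138)
ex = (C−B)/|BC| = (-0.9329,-0.3601); ey = (0.3601,-0.9329)
P = B + 2.32·ex + 1.75·ey = (1.1939,0.4574)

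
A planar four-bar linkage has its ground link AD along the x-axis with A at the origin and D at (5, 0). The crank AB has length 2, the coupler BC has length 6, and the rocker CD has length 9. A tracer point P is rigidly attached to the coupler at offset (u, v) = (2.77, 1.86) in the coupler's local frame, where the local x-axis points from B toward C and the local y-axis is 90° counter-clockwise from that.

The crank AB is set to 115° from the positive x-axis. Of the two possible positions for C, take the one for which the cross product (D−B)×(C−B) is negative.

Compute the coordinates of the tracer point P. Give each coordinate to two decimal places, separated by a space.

A=(0,0), D=(5.00,0)
B = A + 2.00·(cos115°, sin115°) = (-0.8452, 1.8126)
|BD| = 6.1198
circle(B,6.00) ∩ circle(D,9.00): a=-0.6167, h=5.9682
  candidates: C₊=(0.3335,7.6957) cross=36.525; C₋=(-3.2019,-3.7052) cross=-36.525
  mode - wants cross < 0 → take C=(-3.2019,-3.7052) (cross=-36.525)
ex = (C−B)/|BC| = (-0.3928,-0.9196); ey = (0.9196,-0.3928)
P = B + 2.77·ex + 1.86·ey = (-0.2227,-1.4653)

-0.22 -1.47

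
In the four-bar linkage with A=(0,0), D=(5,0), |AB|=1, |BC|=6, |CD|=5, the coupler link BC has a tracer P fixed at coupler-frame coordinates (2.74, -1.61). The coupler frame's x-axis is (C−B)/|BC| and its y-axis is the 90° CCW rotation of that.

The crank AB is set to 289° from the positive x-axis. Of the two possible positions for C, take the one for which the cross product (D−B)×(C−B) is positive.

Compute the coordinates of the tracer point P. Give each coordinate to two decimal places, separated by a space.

2.93 0.87

A=(0,0), D=(5.00,0)
B = A + 1.00·(cos289°, sin289°) = (0.3256, -0.9455)
|BD| = 4.7691
circle(B,6.00) ∩ circle(D,5.00): a=3.5378, h=4.8460
  candidates: C₊=(2.8324,4.5057) cross=23.111; C₋=(4.7539,-4.9939) cross=-23.111
  mode + wants cross > 0 → take C=(2.8324,4.5057) (cross=23.111)
ex = (C−B)/|BC| = (0.4178,0.9085); ey = (-0.9085,0.4178)
P = B + 2.74·ex + -1.61·ey = (2.9331,0.8712)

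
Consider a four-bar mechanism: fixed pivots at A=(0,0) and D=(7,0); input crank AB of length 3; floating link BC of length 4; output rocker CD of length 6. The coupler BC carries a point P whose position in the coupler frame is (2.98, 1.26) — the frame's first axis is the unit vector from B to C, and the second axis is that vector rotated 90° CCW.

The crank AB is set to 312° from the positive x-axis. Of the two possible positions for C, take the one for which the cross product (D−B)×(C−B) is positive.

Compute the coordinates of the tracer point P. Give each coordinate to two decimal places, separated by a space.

A=(0,0), D=(7.00,0)
B = A + 3.00·(cos312°, sin312°) = (2.0074, -2.2294)
|BD| = 5.4678
circle(B,4.00) ∩ circle(D,6.00): a=0.9050, h=3.8963
  candidates: C₊=(1.2451,1.6972) cross=21.304; C₋=(4.4224,-5.4181) cross=-21.304
  mode + wants cross > 0 → take C=(1.2451,1.6972) (cross=21.304)
ex = (C−B)/|BC| = (-0.1906,0.9817); ey = (-0.9817,-0.1906)
P = B + 2.98·ex + 1.26·ey = (0.2025,0.4558)

0.20 0.46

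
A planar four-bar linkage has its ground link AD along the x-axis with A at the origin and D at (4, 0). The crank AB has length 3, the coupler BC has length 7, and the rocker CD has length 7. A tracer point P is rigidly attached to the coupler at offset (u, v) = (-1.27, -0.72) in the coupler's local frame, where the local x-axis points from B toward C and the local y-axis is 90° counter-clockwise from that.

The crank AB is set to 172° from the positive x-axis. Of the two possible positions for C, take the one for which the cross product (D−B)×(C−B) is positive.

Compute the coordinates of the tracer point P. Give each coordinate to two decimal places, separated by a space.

-3.07 -1.04

A=(0,0), D=(4.00,0)
B = A + 3.00·(cos172°, sin172°) = (-2.9708, 0.4175)
|BD| = 6.9833
circle(B,7.00) ∩ circle(D,7.00): a=3.4916, h=6.0670
  candidates: C₊=(0.8773,6.2649) cross=42.368; C₋=(0.1519,-5.8474) cross=-42.368
  mode + wants cross > 0 → take C=(0.8773,6.2649) (cross=42.368)
ex = (C−B)/|BC| = (0.5497,0.8353); ey = (-0.8353,0.5497)
P = B + -1.27·ex + -0.72·ey = (-3.0675,-1.0392)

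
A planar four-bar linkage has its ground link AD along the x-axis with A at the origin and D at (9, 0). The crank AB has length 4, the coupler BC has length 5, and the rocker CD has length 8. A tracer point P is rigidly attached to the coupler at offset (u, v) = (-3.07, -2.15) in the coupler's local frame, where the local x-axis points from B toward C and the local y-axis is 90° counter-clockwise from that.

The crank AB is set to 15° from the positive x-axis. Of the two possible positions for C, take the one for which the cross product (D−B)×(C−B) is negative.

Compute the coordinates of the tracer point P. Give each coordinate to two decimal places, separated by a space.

A=(0,0), D=(9.00,0)
B = A + 4.00·(cos15°, sin15°) = (3.8637, 1.0353)
|BD| = 5.2396
circle(B,5.00) ∩ circle(D,8.00): a=-1.1019, h=4.8771
  candidates: C₊=(3.7472,6.0339) cross=25.554; C₋=(1.8199,-3.5279) cross=-25.554
  mode - wants cross < 0 → take C=(1.8199,-3.5279) (cross=-25.554)
ex = (C−B)/|BC| = (-0.4088,-0.9126); ey = (0.9126,-0.4088)
P = B + -3.07·ex + -2.15·ey = (3.1564,4.7159)

3.16 4.72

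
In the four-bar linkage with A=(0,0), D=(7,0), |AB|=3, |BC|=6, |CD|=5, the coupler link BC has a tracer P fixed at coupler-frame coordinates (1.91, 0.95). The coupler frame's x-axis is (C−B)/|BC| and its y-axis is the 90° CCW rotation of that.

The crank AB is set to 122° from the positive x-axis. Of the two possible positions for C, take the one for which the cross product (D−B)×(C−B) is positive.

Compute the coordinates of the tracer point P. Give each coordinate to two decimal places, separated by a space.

-0.00 3.97

A=(0,0), D=(7.00,0)
B = A + 3.00·(cos122°, sin122°) = (-1.5898, 2.5441)
|BD| = 8.9586
circle(B,6.00) ∩ circle(D,5.00): a=5.0932, h=3.1716
  candidates: C₊=(4.1945,4.1387) cross=28.413; C₋=(2.3931,-1.9433) cross=-28.413
  mode + wants cross > 0 → take C=(4.1945,4.1387) (cross=28.413)
ex = (C−B)/|BC| = (0.9640,0.2658); ey = (-0.2658,0.9640)
P = B + 1.91·ex + 0.95·ey = (-0.0009,3.9676)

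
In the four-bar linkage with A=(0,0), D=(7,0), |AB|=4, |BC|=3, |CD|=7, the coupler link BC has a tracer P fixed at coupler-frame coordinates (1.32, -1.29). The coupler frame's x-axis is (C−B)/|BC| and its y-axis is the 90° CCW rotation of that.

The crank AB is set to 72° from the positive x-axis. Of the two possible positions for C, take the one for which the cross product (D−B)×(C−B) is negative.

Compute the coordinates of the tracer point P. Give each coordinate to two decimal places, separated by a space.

-0.46 3.08

A=(0,0), D=(7.00,0)
B = A + 4.00·(cos72°, sin72°) = (1.2361, 3.8042)
|BD| = 6.9062
circle(B,3.00) ∩ circle(D,7.00): a=0.5571, h=2.9478
  candidates: C₊=(3.3248,5.9576) cross=20.358; C₋=(0.0772,1.0371) cross=-20.358
  mode - wants cross < 0 → take C=(0.0772,1.0371) (cross=-20.358)
ex = (C−B)/|BC| = (-0.3863,-0.9224); ey = (0.9224,-0.3863)
P = B + 1.32·ex + -1.29·ey = (-0.4637,3.0850)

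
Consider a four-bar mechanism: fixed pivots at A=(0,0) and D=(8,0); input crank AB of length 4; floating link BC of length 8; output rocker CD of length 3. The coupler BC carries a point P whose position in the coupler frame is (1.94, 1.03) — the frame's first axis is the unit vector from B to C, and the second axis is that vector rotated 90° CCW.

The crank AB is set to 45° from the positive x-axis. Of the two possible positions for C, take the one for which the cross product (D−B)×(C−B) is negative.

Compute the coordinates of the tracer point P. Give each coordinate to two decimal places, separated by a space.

4.91 2.13

A=(0,0), D=(8.00,0)
B = A + 4.00·(cos45°, sin45°) = (2.8284, 2.8284)
|BD| = 5.8945
circle(B,8.00) ∩ circle(D,3.00): a=7.6126, h=2.4593
  candidates: C₊=(10.6875,1.3332) cross=14.496; C₋=(8.3273,-2.9821) cross=-14.496
  mode - wants cross < 0 → take C=(8.3273,-2.9821) (cross=-14.496)
ex = (C−B)/|BC| = (0.6874,-0.7263); ey = (0.7263,0.6874)
P = B + 1.94·ex + 1.03·ey = (4.9100,2.1274)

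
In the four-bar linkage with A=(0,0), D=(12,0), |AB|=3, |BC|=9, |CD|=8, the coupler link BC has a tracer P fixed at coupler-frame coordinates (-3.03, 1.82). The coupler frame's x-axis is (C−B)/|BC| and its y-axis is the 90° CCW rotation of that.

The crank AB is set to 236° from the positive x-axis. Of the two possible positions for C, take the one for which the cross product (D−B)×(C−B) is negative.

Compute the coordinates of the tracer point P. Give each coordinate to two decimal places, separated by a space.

-3.78 0.35

A=(0,0), D=(12.00,0)
B = A + 3.00·(cos236°, sin236°) = (-1.6776, -2.4871)
|BD| = 13.9019
circle(B,9.00) ∩ circle(D,8.00): a=7.5624, h=4.8796
  candidates: C₊=(4.8898,3.6667) cross=67.836; C₋=(6.6358,-5.9351) cross=-67.836
  mode - wants cross < 0 → take C=(6.6358,-5.9351) (cross=-67.836)
ex = (C−B)/|BC| = (0.9237,-0.3831); ey = (0.3831,0.9237)
P = B + -3.03·ex + 1.82·ey = (-3.7792,0.3548)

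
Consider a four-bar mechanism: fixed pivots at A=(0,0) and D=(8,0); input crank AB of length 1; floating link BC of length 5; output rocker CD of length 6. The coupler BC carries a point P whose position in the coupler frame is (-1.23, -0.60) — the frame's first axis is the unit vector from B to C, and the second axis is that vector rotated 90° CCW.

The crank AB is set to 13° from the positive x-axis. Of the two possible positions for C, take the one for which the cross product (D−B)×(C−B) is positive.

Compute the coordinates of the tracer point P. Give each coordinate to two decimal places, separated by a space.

0.76 -1.13

A=(0,0), D=(8.00,0)
B = A + 1.00·(cos13°, sin13°) = (0.9744, 0.2250)
|BD| = 7.0292
circle(B,5.00) ∩ circle(D,6.00): a=2.7322, h=4.1875
  candidates: C₊=(3.8391,4.3229) cross=29.435; C₋=(3.5711,-4.0479) cross=-29.435
  mode + wants cross > 0 → take C=(3.8391,4.3229) (cross=29.435)
ex = (C−B)/|BC| = (0.5730,0.8196); ey = (-0.8196,0.5730)
P = B + -1.23·ex + -0.60·ey = (0.7614,-1.1269)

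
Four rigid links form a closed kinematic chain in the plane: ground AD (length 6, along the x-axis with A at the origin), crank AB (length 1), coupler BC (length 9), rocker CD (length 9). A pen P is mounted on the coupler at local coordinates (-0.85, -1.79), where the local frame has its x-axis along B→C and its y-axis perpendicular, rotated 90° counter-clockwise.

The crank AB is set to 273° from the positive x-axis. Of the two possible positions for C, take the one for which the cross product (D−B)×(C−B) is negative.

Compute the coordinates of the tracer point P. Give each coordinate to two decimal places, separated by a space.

-1.93 -1.13

A=(0,0), D=(6.00,0)
B = A + 1.00·(cos273°, sin273°) = (0.0523, -0.9986)
|BD| = 6.0309
circle(B,9.00) ∩ circle(D,9.00): a=3.0155, h=8.4798
  candidates: C₊=(1.6220,7.8634) cross=51.141; C₋=(4.4303,-8.8621) cross=-51.141
  mode - wants cross < 0 → take C=(4.4303,-8.8621) (cross=-51.141)
ex = (C−B)/|BC| = (0.4864,-0.8737); ey = (0.8737,0.4864)
P = B + -0.85·ex + -1.79·ey = (-1.9251,-1.1267)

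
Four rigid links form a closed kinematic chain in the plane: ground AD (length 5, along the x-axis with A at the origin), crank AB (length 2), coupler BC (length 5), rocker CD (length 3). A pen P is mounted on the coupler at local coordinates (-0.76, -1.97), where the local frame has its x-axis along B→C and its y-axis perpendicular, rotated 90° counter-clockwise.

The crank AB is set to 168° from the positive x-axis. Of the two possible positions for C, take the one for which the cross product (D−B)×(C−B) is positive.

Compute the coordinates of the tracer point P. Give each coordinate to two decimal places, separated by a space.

A=(0,0), D=(5.00,0)
B = A + 2.00·(cos168°, sin168°) = (-1.9563, 0.4158)
|BD| = 6.9687
circle(B,5.00) ∩ circle(D,3.00): a=4.6323, h=1.8819
  candidates: C₊=(2.7801,2.0179) cross=13.114; C₋=(2.5555,-1.7391) cross=-13.114
  mode + wants cross > 0 → take C=(2.7801,2.0179) (cross=13.114)
ex = (C−B)/|BC| = (0.9473,0.3204); ey = (-0.3204,0.9473)
P = B + -0.76·ex + -1.97·ey = (-2.0450,-1.6938)

-2.05 -1.69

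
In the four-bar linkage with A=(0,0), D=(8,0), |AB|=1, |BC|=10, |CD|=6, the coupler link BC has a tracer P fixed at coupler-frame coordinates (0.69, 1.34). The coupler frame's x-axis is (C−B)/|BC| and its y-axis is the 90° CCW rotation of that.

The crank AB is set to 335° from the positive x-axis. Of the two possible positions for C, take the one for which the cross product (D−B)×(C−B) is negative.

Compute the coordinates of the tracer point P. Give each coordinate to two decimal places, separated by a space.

A=(0,0), D=(8.00,0)
B = A + 1.00·(cos335°, sin335°) = (0.9063, -0.4226)
|BD| = 7.1063
circle(B,10.00) ∩ circle(D,6.00): a=8.0562, h=5.9243
  candidates: C₊=(8.5959,5.9703) cross=42.100; C₋=(9.3006,-5.8573) cross=-42.100
  mode - wants cross < 0 → take C=(9.3006,-5.8573) (cross=-42.100)
ex = (C−B)/|BC| = (0.8394,-0.5435); ey = (0.5435,0.8394)
P = B + 0.69·ex + 1.34·ey = (2.2138,0.3272)

2.21 0.33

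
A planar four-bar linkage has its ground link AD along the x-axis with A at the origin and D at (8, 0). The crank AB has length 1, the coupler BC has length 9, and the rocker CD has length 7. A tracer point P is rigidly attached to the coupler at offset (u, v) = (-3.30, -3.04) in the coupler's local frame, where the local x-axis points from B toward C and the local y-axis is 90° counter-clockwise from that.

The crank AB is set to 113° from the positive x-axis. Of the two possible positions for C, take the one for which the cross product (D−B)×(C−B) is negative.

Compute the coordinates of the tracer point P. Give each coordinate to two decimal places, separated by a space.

A=(0,0), D=(8.00,0)
B = A + 1.00·(cos113°, sin113°) = (-0.3907, 0.9205)
|BD| = 8.4411
circle(B,9.00) ∩ circle(D,7.00): a=6.1160, h=6.6026
  candidates: C₊=(6.4088,6.8168) cross=55.733; C₋=(4.9688,-6.3097) cross=-55.733
  mode - wants cross < 0 → take C=(4.9688,-6.3097) (cross=-55.733)
ex = (C−B)/|BC| = (0.5955,-0.8034); ey = (0.8034,0.5955)
P = B + -3.30·ex + -3.04·ey = (-4.7981,1.7612)

-4.80 1.76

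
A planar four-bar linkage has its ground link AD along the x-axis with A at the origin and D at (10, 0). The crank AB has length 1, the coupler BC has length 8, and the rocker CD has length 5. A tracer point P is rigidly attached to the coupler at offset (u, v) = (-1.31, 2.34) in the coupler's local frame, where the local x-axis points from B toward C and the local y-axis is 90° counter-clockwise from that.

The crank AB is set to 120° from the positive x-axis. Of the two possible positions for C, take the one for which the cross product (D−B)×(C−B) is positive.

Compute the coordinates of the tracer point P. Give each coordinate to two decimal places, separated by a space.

-2.60 2.53

A=(0,0), D=(10.00,0)
B = A + 1.00·(cos120°, sin120°) = (-0.5000, 0.8660)
|BD| = 10.5357
circle(B,8.00) ∩ circle(D,5.00): a=7.1187, h=3.6502
  candidates: C₊=(6.8946,3.9188) cross=38.458; C₋=(6.2945,-3.3570) cross=-38.458
  mode + wants cross > 0 → take C=(6.8946,3.9188) (cross=38.458)
ex = (C−B)/|BC| = (0.9243,0.3816); ey = (-0.3816,0.9243)
P = B + -1.31·ex + 2.34·ey = (-2.6038,2.5291)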